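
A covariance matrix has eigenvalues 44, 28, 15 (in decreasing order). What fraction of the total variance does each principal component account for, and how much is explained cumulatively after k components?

Step 1 — total variance = trace(Sigma) = Σ λ_i = 44 + 28 + 15 = 87.

Step 2 — fraction explained by component i = λ_i / Σ λ:
  PC1: 44/87 = 0.5057
  PC2: 28/87 = 0.3218
  PC3: 15/87 = 0.1724

Step 3 — cumulative fraction after k components = (λ_1 + ... + λ_k) / Σ λ:
  k = 1: 44/87 = 0.5057
  k = 2: (44 + 28)/87 = 72/87 = 0.8276
  k = 3: (44 + 28 + 15)/87 = 87/87 = 1

Summary (fraction, with percent):

explained: PC1 0.5057 (50.57%), PC2 0.3218 (32.18%), PC3 0.1724 (17.24%);  cumulative: 0.5057, 0.8276, 1


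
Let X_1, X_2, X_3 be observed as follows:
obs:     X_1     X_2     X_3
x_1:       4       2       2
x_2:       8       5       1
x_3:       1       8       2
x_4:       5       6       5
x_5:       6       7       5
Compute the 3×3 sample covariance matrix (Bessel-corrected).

Step 1 — column means:
  mean(X_1) = (4 + 8 + 1 + 5 + 6) / 5 = 24/5 = 4.8
  mean(X_2) = (2 + 5 + 8 + 6 + 7) / 5 = 28/5 = 5.6
  mean(X_3) = (2 + 1 + 2 + 5 + 5) / 5 = 15/5 = 3

Step 2 — sample covariance S[i,j] = (1/(n-1)) · Σ_k (x_{k,i} - mean_i) · (x_{k,j} - mean_j), with n-1 = 4.
  S[X_1,X_1] = ((-0.8)·(-0.8) + (3.2)·(3.2) + (-3.8)·(-3.8) + (0.2)·(0.2) + (1.2)·(1.2)) / 4 = 26.8/4 = 6.7
  S[X_1,X_2] = ((-0.8)·(-3.6) + (3.2)·(-0.6) + (-3.8)·(2.4) + (0.2)·(0.4) + (1.2)·(1.4)) / 4 = -6.4/4 = -1.6
  S[X_1,X_3] = ((-0.8)·(-1) + (3.2)·(-2) + (-3.8)·(-1) + (0.2)·(2) + (1.2)·(2)) / 4 = 1/4 = 0.25
  S[X_2,X_2] = ((-3.6)·(-3.6) + (-0.6)·(-0.6) + (2.4)·(2.4) + (0.4)·(0.4) + (1.4)·(1.4)) / 4 = 21.2/4 = 5.3
  S[X_2,X_3] = ((-3.6)·(-1) + (-0.6)·(-2) + (2.4)·(-1) + (0.4)·(2) + (1.4)·(2)) / 4 = 6/4 = 1.5
  S[X_3,X_3] = ((-1)·(-1) + (-2)·(-2) + (-1)·(-1) + (2)·(2) + (2)·(2)) / 4 = 14/4 = 3.5

S is symmetric (S[j,i] = S[i,j]). Assembling:

S = [[6.7, -1.6, 0.25],
 [-1.6, 5.3, 1.5],
 [0.25, 1.5, 3.5]]


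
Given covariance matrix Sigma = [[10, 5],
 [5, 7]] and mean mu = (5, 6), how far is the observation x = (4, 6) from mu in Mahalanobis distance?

Step 1 — centre the observation: (x - mu) = (-1, 0).

Step 2 — invert Sigma. det(Sigma) = 10·7 - (5)² = 45.
  Sigma^{-1} = (1/det) · [[d, -b], [-b, a]] = [[0.1556, -0.1111],
 [-0.1111, 0.2222]].

Step 3 — form the quadratic (x - mu)^T · Sigma^{-1} · (x - mu):
  Sigma^{-1} · (x - mu) = (-0.1556, 0.1111).
  (x - mu)^T · [Sigma^{-1} · (x - mu)] = (-1)·(-0.1556) + (0)·(0.1111) = 0.1556.

Step 4 — take square root: d = √(0.1556) ≈ 0.3944.

d(x, mu) = √(0.1556) ≈ 0.3944


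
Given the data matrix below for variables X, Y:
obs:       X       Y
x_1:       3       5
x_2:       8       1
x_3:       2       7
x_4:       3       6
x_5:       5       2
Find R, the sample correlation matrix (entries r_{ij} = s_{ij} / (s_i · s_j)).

Step 1 — column means:
  mean(X) = (3 + 8 + 2 + 3 + 5) / 5 = 21/5 = 4.2
  mean(Y) = (5 + 1 + 7 + 6 + 2) / 5 = 21/5 = 4.2

Step 2 — sample variances and covariances s[i,j] = (1/(n-1)) · Σ_k (x_{k,i} - mean_i) · (x_{k,j} - mean_j), with n-1 = 4:
  s[X,X] = ((-1.2)·(-1.2) + (3.8)·(3.8) + (-2.2)·(-2.2) + (-1.2)·(-1.2) + (0.8)·(0.8)) / 4 = 22.8/4 = 5.7
  s[X,Y] = ((-1.2)·(0.8) + (3.8)·(-3.2) + (-2.2)·(2.8) + (-1.2)·(1.8) + (0.8)·(-2.2)) / 4 = -23.2/4 = -5.8
  s[Y,Y] = ((0.8)·(0.8) + (-3.2)·(-3.2) + (2.8)·(2.8) + (1.8)·(1.8) + (-2.2)·(-2.2)) / 4 = 26.8/4 = 6.7
  Sample standard deviations s_i = √(s[i,i]):
  s(X) = √(5.7) = 2.3875
  s(Y) = √(6.7) = 2.5884

Step 3 — r_{ij} = s_{ij} / (s_i · s_j):
  r[X,X] = 1 (diagonal).
  r[X,Y] = -5.8 / (2.3875 · 2.5884) = -5.8 / 6.1798 = -0.9385
  r[Y,Y] = 1 (diagonal).

R is symmetric with unit diagonal. Assembling:

R = [[1, -0.9385],
 [-0.9385, 1]]


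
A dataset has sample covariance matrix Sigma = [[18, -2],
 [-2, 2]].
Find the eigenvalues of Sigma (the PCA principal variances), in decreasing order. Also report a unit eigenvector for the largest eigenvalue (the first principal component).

Step 1 — characteristic polynomial of 2×2 Sigma:
  det(Sigma - λI) = λ² - trace · λ + det = 0.
  trace = 18 + 2 = 20, det = 18·2 - (-2)² = 32.
Step 2 — discriminant:
  Δ = trace² - 4·det = 400 - 128 = 272.
Step 3 — eigenvalues:
  λ = (trace ± √Δ)/2 = (20 ± 16.4924)/2,
  λ_1 = 18.2462,  λ_2 = 1.7538.

Step 4 — unit eigenvector for λ_1: solve (Sigma - λ_1 I)v = 0. First row:
  (18 - 18.2462)·v_x + (-2)·v_y = 0, i.e. (-0.2462)·v_x + (-2)·v_y = 0,
  so v ∝ (b, λ_1 - a) = (-2, 0.2462); multiply by -1 so the first entry is positive: u = (2, -0.2462).
  ||u|| = √((2)² + (-0.2462)²) = √(4.0606) ≈ 2.0151,
  v_1 = u/||u|| ≈ (0.9925, -0.1222) (||v_1|| = 1).

λ_1 = 18.2462,  λ_2 = 1.7538;  v_1 ≈ (0.9925, -0.1222)


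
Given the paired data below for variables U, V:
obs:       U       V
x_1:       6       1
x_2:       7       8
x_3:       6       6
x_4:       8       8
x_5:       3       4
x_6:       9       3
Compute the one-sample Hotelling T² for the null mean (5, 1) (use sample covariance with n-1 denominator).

Step 1 — sample mean vector:
  mean(U) = (6 + 7 + 6 + 8 + 3 + 9) / 6 = 39/6 = 6.5
  mean(V) = (1 + 8 + 6 + 8 + 4 + 3) / 6 = 30/6 = 5
  x̄ = (6.5, 5),  deviation x̄ - mu_0 = (6.5, 5) - (5, 1) = (1.5, 4).

Step 2 — sample covariance matrix, S[i,j] = (1/(n-1)) · Σ_k (x_{k,i} - mean_i) · (x_{k,j} - mean_j), divisor n-1 = 5:
  S[U,U] = ((-0.5)·(-0.5) + (0.5)·(0.5) + (-0.5)·(-0.5) + (1.5)·(1.5) + (-3.5)·(-3.5) + (2.5)·(2.5)) / 5 = 21.5/5 = 4.3
  S[U,V] = ((-0.5)·(-4) + (0.5)·(3) + (-0.5)·(1) + (1.5)·(3) + (-3.5)·(-1) + (2.5)·(-2)) / 5 = 6/5 = 1.2
  S[V,V] = ((-4)·(-4) + (3)·(3) + (1)·(1) + (3)·(3) + (-1)·(-1) + (-2)·(-2)) / 5 = 40/5 = 8
  S = [[4.3, 1.2],
 [1.2, 8]].

Step 3 — invert S. det(S) = 4.3·8 - (1.2)² = 32.96.
  S^{-1} = (1/det) · [[d, -b], [-b, a]] = [[0.2427, -0.0364],
 [-0.0364, 0.1305]].

Step 4 — quadratic form (x̄ - mu_0)^T · S^{-1} · (x̄ - mu_0):
  S^{-1} · (x̄ - mu_0) = (0.2184, 0.4672),
  (x̄ - mu_0)^T · [...] = (1.5)·(0.2184) + (4)·(0.4672) = 2.1966.

Step 5 — scale by n: T² = 6 · 2.1966 = 13.1796.

T² ≈ 13.1796


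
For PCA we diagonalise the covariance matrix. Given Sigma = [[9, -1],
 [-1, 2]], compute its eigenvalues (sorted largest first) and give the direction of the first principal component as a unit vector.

Step 1 — characteristic polynomial of 2×2 Sigma:
  det(Sigma - λI) = λ² - trace · λ + det = 0.
  trace = 9 + 2 = 11, det = 9·2 - (-1)² = 17.
Step 2 — discriminant:
  Δ = trace² - 4·det = 121 - 68 = 53.
Step 3 — eigenvalues:
  λ = (trace ± √Δ)/2 = (11 ± 7.2801)/2,
  λ_1 = 9.1401,  λ_2 = 1.8599.

Step 4 — unit eigenvector for λ_1: solve (Sigma - λ_1 I)v = 0. First row:
  (9 - 9.1401)·v_x + (-1)·v_y = 0, i.e. (-0.1401)·v_x + (-1)·v_y = 0,
  so v ∝ (b, λ_1 - a) = (-1, 0.1401); multiply by -1 so the first entry is positive: u = (1, -0.1401).
  ||u|| = √((1)² + (-0.1401)²) = √(1.0196) ≈ 1.0098,
  v_1 = u/||u|| ≈ (0.9903, -0.1387) (||v_1|| = 1).

λ_1 = 9.1401,  λ_2 = 1.8599;  v_1 ≈ (0.9903, -0.1387)


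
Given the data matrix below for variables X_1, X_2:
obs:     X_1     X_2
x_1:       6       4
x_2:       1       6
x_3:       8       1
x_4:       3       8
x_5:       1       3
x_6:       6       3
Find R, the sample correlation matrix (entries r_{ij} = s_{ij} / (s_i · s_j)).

Step 1 — column means:
  mean(X_1) = (6 + 1 + 8 + 3 + 1 + 6) / 6 = 25/6 = 4.1667
  mean(X_2) = (4 + 6 + 1 + 8 + 3 + 3) / 6 = 25/6 = 4.1667

Step 2 — sample variances and covariances s[i,j] = (1/(n-1)) · Σ_k (x_{k,i} - mean_i) · (x_{k,j} - mean_j), with n-1 = 5:
  s[X_1,X_1] = ((1.8333)·(1.8333) + (-3.1667)·(-3.1667) + (3.8333)·(3.8333) + (-1.1667)·(-1.1667) + (-3.1667)·(-3.1667) + (1.8333)·(1.8333)) / 5 = 42.8333/5 = 8.5667
  s[X_1,X_2] = ((1.8333)·(-0.1667) + (-3.1667)·(1.8333) + (3.8333)·(-3.1667) + (-1.1667)·(3.8333) + (-3.1667)·(-1.1667) + (1.8333)·(-1.1667)) / 5 = -21.1667/5 = -4.2333
  s[X_2,X_2] = ((-0.1667)·(-0.1667) + (1.8333)·(1.8333) + (-3.1667)·(-3.1667) + (3.8333)·(3.8333) + (-1.1667)·(-1.1667) + (-1.1667)·(-1.1667)) / 5 = 30.8333/5 = 6.1667
  Sample standard deviations s_i = √(s[i,i]):
  s(X_1) = √(8.5667) = 2.9269
  s(X_2) = √(6.1667) = 2.4833

Step 3 — r_{ij} = s_{ij} / (s_i · s_j):
  r[X_1,X_1] = 1 (diagonal).
  r[X_1,X_2] = -4.2333 / (2.9269 · 2.4833) = -4.2333 / 7.2683 = -0.5824
  r[X_2,X_2] = 1 (diagonal).

R is symmetric with unit diagonal. Assembling:

R = [[1, -0.5824],
 [-0.5824, 1]]


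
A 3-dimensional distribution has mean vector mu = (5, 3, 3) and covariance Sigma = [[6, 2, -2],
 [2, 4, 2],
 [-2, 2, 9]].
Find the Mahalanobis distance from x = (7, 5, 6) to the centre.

Step 1 — centre the observation: (x - mu) = (2, 2, 3).

Step 2 — invert Sigma (cofactor / det for 3×3, or solve directly):
  Sigma^{-1} = [[0.2581, -0.1774, 0.0968],
 [-0.1774, 0.4032, -0.129],
 [0.0968, -0.129, 0.1613]].

Step 3 — form the quadratic (x - mu)^T · Sigma^{-1} · (x - mu):
  Sigma^{-1} · (x - mu) = (0.4516, 0.0645, 0.4194).
  (x - mu)^T · [Sigma^{-1} · (x - mu)] = (2)·(0.4516) + (2)·(0.0645) + (3)·(0.4194) = 2.2903.

Step 4 — take square root: d = √(2.2903) ≈ 1.5134.

d(x, mu) = √(2.2903) ≈ 1.5134


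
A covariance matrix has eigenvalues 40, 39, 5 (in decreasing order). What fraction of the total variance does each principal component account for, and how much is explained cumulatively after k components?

Step 1 — total variance = trace(Sigma) = Σ λ_i = 40 + 39 + 5 = 84.

Step 2 — fraction explained by component i = λ_i / Σ λ:
  PC1: 40/84 = 0.4762
  PC2: 39/84 = 0.4643
  PC3: 5/84 = 0.0595

Step 3 — cumulative fraction after k components = (λ_1 + ... + λ_k) / Σ λ:
  k = 1: 40/84 = 0.4762
  k = 2: (40 + 39)/84 = 79/84 = 0.9405
  k = 3: (40 + 39 + 5)/84 = 84/84 = 1

Summary (fraction, with percent):

explained: PC1 0.4762 (47.62%), PC2 0.4643 (46.43%), PC3 0.0595 (5.95%);  cumulative: 0.4762, 0.9405, 1


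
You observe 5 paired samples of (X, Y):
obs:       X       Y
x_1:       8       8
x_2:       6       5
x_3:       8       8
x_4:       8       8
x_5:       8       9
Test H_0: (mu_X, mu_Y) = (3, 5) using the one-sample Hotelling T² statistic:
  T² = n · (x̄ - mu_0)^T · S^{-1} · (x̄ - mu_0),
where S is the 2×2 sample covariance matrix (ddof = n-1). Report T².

Step 1 — sample mean vector:
  mean(X) = (8 + 6 + 8 + 8 + 8) / 5 = 38/5 = 7.6
  mean(Y) = (8 + 5 + 8 + 8 + 9) / 5 = 38/5 = 7.6
  x̄ = (7.6, 7.6),  deviation x̄ - mu_0 = (7.6, 7.6) - (3, 5) = (4.6, 2.6).

Step 2 — sample covariance matrix, S[i,j] = (1/(n-1)) · Σ_k (x_{k,i} - mean_i) · (x_{k,j} - mean_j), divisor n-1 = 4:
  S[X,X] = ((0.4)·(0.4) + (-1.6)·(-1.6) + (0.4)·(0.4) + (0.4)·(0.4) + (0.4)·(0.4)) / 4 = 3.2/4 = 0.8
  S[X,Y] = ((0.4)·(0.4) + (-1.6)·(-2.6) + (0.4)·(0.4) + (0.4)·(0.4) + (0.4)·(1.4)) / 4 = 5.2/4 = 1.3
  S[Y,Y] = ((0.4)·(0.4) + (-2.6)·(-2.6) + (0.4)·(0.4) + (0.4)·(0.4) + (1.4)·(1.4)) / 4 = 9.2/4 = 2.3
  S = [[0.8, 1.3],
 [1.3, 2.3]].

Step 3 — invert S. det(S) = 0.8·2.3 - (1.3)² = 0.15.
  S^{-1} = (1/det) · [[d, -b], [-b, a]] = [[15.3333, -8.6667],
 [-8.6667, 5.3333]].

Step 4 — quadratic form (x̄ - mu_0)^T · S^{-1} · (x̄ - mu_0):
  S^{-1} · (x̄ - mu_0) = (48, -26),
  (x̄ - mu_0)^T · [...] = (4.6)·(48) + (2.6)·(-26) = 153.2.

Step 5 — scale by n: T² = 5 · 153.2 = 766.

T² ≈ 766


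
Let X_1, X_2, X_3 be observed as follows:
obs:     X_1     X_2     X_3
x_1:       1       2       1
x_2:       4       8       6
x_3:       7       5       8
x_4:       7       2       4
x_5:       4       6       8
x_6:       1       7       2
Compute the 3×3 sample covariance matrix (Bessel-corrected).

Step 1 — column means:
  mean(X_1) = (1 + 4 + 7 + 7 + 4 + 1) / 6 = 24/6 = 4
  mean(X_2) = (2 + 8 + 5 + 2 + 6 + 7) / 6 = 30/6 = 5
  mean(X_3) = (1 + 6 + 8 + 4 + 8 + 2) / 6 = 29/6 = 4.8333

Step 2 — sample covariance S[i,j] = (1/(n-1)) · Σ_k (x_{k,i} - mean_i) · (x_{k,j} - mean_j), with n-1 = 5.
  S[X_1,X_1] = ((-3)·(-3) + (0)·(0) + (3)·(3) + (3)·(3) + (0)·(0) + (-3)·(-3)) / 5 = 36/5 = 7.2
  S[X_1,X_2] = ((-3)·(-3) + (0)·(3) + (3)·(0) + (3)·(-3) + (0)·(1) + (-3)·(2)) / 5 = -6/5 = -1.2
  S[X_1,X_3] = ((-3)·(-3.8333) + (0)·(1.1667) + (3)·(3.1667) + (3)·(-0.8333) + (0)·(3.1667) + (-3)·(-2.8333)) / 5 = 27/5 = 5.4
  S[X_2,X_2] = ((-3)·(-3) + (3)·(3) + (0)·(0) + (-3)·(-3) + (1)·(1) + (2)·(2)) / 5 = 32/5 = 6.4
  S[X_2,X_3] = ((-3)·(-3.8333) + (3)·(1.1667) + (0)·(3.1667) + (-3)·(-0.8333) + (1)·(3.1667) + (2)·(-2.8333)) / 5 = 15/5 = 3
  S[X_3,X_3] = ((-3.8333)·(-3.8333) + (1.1667)·(1.1667) + (3.1667)·(3.1667) + (-0.8333)·(-0.8333) + (3.1667)·(3.1667) + (-2.8333)·(-2.8333)) / 5 = 44.8333/5 = 8.9667

S is symmetric (S[j,i] = S[i,j]). Assembling:

S = [[7.2, -1.2, 5.4],
 [-1.2, 6.4, 3],
 [5.4, 3, 8.9667]]


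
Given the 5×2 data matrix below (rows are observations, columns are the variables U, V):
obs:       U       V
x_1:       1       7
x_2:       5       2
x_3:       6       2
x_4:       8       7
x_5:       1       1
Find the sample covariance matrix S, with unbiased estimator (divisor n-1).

Step 1 — column means:
  mean(U) = (1 + 5 + 6 + 8 + 1) / 5 = 21/5 = 4.2
  mean(V) = (7 + 2 + 2 + 7 + 1) / 5 = 19/5 = 3.8

Step 2 — sample covariance S[i,j] = (1/(n-1)) · Σ_k (x_{k,i} - mean_i) · (x_{k,j} - mean_j), with n-1 = 4.
  S[U,U] = ((-3.2)·(-3.2) + (0.8)·(0.8) + (1.8)·(1.8) + (3.8)·(3.8) + (-3.2)·(-3.2)) / 4 = 38.8/4 = 9.7
  S[U,V] = ((-3.2)·(3.2) + (0.8)·(-1.8) + (1.8)·(-1.8) + (3.8)·(3.2) + (-3.2)·(-2.8)) / 4 = 6.2/4 = 1.55
  S[V,V] = ((3.2)·(3.2) + (-1.8)·(-1.8) + (-1.8)·(-1.8) + (3.2)·(3.2) + (-2.8)·(-2.8)) / 4 = 34.8/4 = 8.7

S is symmetric (S[j,i] = S[i,j]). Assembling:

S = [[9.7, 1.55],
 [1.55, 8.7]]


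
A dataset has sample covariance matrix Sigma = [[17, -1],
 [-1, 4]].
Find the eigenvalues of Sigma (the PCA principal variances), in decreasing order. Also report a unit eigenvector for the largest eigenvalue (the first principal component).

Step 1 — characteristic polynomial of 2×2 Sigma:
  det(Sigma - λI) = λ² - trace · λ + det = 0.
  trace = 17 + 4 = 21, det = 17·4 - (-1)² = 67.
Step 2 — discriminant:
  Δ = trace² - 4·det = 441 - 268 = 173.
Step 3 — eigenvalues:
  λ = (trace ± √Δ)/2 = (21 ± 13.1529)/2,
  λ_1 = 17.0765,  λ_2 = 3.9235.

Step 4 — unit eigenvector for λ_1: solve (Sigma - λ_1 I)v = 0. First row:
  (17 - 17.0765)·v_x + (-1)·v_y = 0, i.e. (-0.0765)·v_x + (-1)·v_y = 0,
  so v ∝ (b, λ_1 - a) = (-1, 0.0765); multiply by -1 so the first entry is positive: u = (1, -0.0765).
  ||u|| = √((1)² + (-0.0765)²) = √(1.0058) ≈ 1.0029,
  v_1 = u/||u|| ≈ (0.9971, -0.0763) (||v_1|| = 1).

λ_1 = 17.0765,  λ_2 = 3.9235;  v_1 ≈ (0.9971, -0.0763)


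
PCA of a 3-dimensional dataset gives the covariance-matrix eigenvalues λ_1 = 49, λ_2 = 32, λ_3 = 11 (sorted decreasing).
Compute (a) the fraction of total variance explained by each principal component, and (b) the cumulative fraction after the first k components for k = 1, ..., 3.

Step 1 — total variance = trace(Sigma) = Σ λ_i = 49 + 32 + 11 = 92.

Step 2 — fraction explained by component i = λ_i / Σ λ:
  PC1: 49/92 = 0.5326
  PC2: 32/92 = 0.3478
  PC3: 11/92 = 0.1196

Step 3 — cumulative fraction after k components = (λ_1 + ... + λ_k) / Σ λ:
  k = 1: 49/92 = 0.5326
  k = 2: (49 + 32)/92 = 81/92 = 0.8804
  k = 3: (49 + 32 + 11)/92 = 92/92 = 1

Summary (fraction, with percent):

explained: PC1 0.5326 (53.26%), PC2 0.3478 (34.78%), PC3 0.1196 (11.96%);  cumulative: 0.5326, 0.8804, 1


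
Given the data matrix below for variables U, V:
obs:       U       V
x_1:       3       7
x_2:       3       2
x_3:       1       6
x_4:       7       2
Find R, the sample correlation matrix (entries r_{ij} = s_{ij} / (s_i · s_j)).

Step 1 — column means:
  mean(U) = (3 + 3 + 1 + 7) / 4 = 14/4 = 3.5
  mean(V) = (7 + 2 + 6 + 2) / 4 = 17/4 = 4.25

Step 2 — sample variances and covariances s[i,j] = (1/(n-1)) · Σ_k (x_{k,i} - mean_i) · (x_{k,j} - mean_j), with n-1 = 3:
  s[U,U] = ((-0.5)·(-0.5) + (-0.5)·(-0.5) + (-2.5)·(-2.5) + (3.5)·(3.5)) / 3 = 19/3 = 6.3333
  s[U,V] = ((-0.5)·(2.75) + (-0.5)·(-2.25) + (-2.5)·(1.75) + (3.5)·(-2.25)) / 3 = -12.5/3 = -4.1667
  s[V,V] = ((2.75)·(2.75) + (-2.25)·(-2.25) + (1.75)·(1.75) + (-2.25)·(-2.25)) / 3 = 20.75/3 = 6.9167
  Sample standard deviations s_i = √(s[i,i]):
  s(U) = √(6.3333) = 2.5166
  s(V) = √(6.9167) = 2.63

Step 3 — r_{ij} = s_{ij} / (s_i · s_j):
  r[U,U] = 1 (diagonal).
  r[U,V] = -4.1667 / (2.5166 · 2.63) = -4.1667 / 6.6186 = -0.6295
  r[V,V] = 1 (diagonal).

R is symmetric with unit diagonal. Assembling:

R = [[1, -0.6295],
 [-0.6295, 1]]


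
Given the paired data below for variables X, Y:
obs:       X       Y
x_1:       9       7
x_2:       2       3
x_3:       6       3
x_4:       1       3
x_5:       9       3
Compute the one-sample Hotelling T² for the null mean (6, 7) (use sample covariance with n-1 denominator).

Step 1 — sample mean vector:
  mean(X) = (9 + 2 + 6 + 1 + 9) / 5 = 27/5 = 5.4
  mean(Y) = (7 + 3 + 3 + 3 + 3) / 5 = 19/5 = 3.8
  x̄ = (5.4, 3.8),  deviation x̄ - mu_0 = (5.4, 3.8) - (6, 7) = (-0.6, -3.2).

Step 2 — sample covariance matrix, S[i,j] = (1/(n-1)) · Σ_k (x_{k,i} - mean_i) · (x_{k,j} - mean_j), divisor n-1 = 4:
  S[X,X] = ((3.6)·(3.6) + (-3.4)·(-3.4) + (0.6)·(0.6) + (-4.4)·(-4.4) + (3.6)·(3.6)) / 4 = 57.2/4 = 14.3
  S[X,Y] = ((3.6)·(3.2) + (-3.4)·(-0.8) + (0.6)·(-0.8) + (-4.4)·(-0.8) + (3.6)·(-0.8)) / 4 = 14.4/4 = 3.6
  S[Y,Y] = ((3.2)·(3.2) + (-0.8)·(-0.8) + (-0.8)·(-0.8) + (-0.8)·(-0.8) + (-0.8)·(-0.8)) / 4 = 12.8/4 = 3.2
  S = [[14.3, 3.6],
 [3.6, 3.2]].

Step 3 — invert S. det(S) = 14.3·3.2 - (3.6)² = 32.8.
  S^{-1} = (1/det) · [[d, -b], [-b, a]] = [[0.0976, -0.1098],
 [-0.1098, 0.436]].

Step 4 — quadratic form (x̄ - mu_0)^T · S^{-1} · (x̄ - mu_0):
  S^{-1} · (x̄ - mu_0) = (0.2927, -1.3293),
  (x̄ - mu_0)^T · [...] = (-0.6)·(0.2927) + (-3.2)·(-1.3293) = 4.078.

Step 5 — scale by n: T² = 5 · 4.078 = 20.3902.

T² ≈ 20.3902


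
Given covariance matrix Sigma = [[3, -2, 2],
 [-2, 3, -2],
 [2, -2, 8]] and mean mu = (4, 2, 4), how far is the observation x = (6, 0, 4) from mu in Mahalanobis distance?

Step 1 — centre the observation: (x - mu) = (2, -2, 0).

Step 2 — invert Sigma (cofactor / det for 3×3, or solve directly):
  Sigma^{-1} = [[0.625, 0.375, -0.0625],
 [0.375, 0.625, 0.0625],
 [-0.0625, 0.0625, 0.1562]].

Step 3 — form the quadratic (x - mu)^T · Sigma^{-1} · (x - mu):
  Sigma^{-1} · (x - mu) = (0.5, -0.5, -0.25).
  (x - mu)^T · [Sigma^{-1} · (x - mu)] = (2)·(0.5) + (-2)·(-0.5) + (0)·(-0.25) = 2.

Step 4 — take square root: d = √(2) ≈ 1.4142.

d(x, mu) = √(2) ≈ 1.4142


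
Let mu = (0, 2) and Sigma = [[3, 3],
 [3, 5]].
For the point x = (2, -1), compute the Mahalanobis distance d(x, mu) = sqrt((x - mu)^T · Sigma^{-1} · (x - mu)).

Step 1 — centre the observation: (x - mu) = (2, -3).

Step 2 — invert Sigma. det(Sigma) = 3·5 - (3)² = 6.
  Sigma^{-1} = (1/det) · [[d, -b], [-b, a]] = [[0.8333, -0.5],
 [-0.5, 0.5]].

Step 3 — form the quadratic (x - mu)^T · Sigma^{-1} · (x - mu):
  Sigma^{-1} · (x - mu) = (3.1667, -2.5).
  (x - mu)^T · [Sigma^{-1} · (x - mu)] = (2)·(3.1667) + (-3)·(-2.5) = 13.8333.

Step 4 — take square root: d = √(13.8333) ≈ 3.7193.

d(x, mu) = √(13.8333) ≈ 3.7193


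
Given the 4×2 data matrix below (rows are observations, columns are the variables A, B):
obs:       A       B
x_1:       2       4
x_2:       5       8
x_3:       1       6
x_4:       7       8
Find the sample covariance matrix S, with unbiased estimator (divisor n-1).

Step 1 — column means:
  mean(A) = (2 + 5 + 1 + 7) / 4 = 15/4 = 3.75
  mean(B) = (4 + 8 + 6 + 8) / 4 = 26/4 = 6.5

Step 2 — sample covariance S[i,j] = (1/(n-1)) · Σ_k (x_{k,i} - mean_i) · (x_{k,j} - mean_j), with n-1 = 3.
  S[A,A] = ((-1.75)·(-1.75) + (1.25)·(1.25) + (-2.75)·(-2.75) + (3.25)·(3.25)) / 3 = 22.75/3 = 7.5833
  S[A,B] = ((-1.75)·(-2.5) + (1.25)·(1.5) + (-2.75)·(-0.5) + (3.25)·(1.5)) / 3 = 12.5/3 = 4.1667
  S[B,B] = ((-2.5)·(-2.5) + (1.5)·(1.5) + (-0.5)·(-0.5) + (1.5)·(1.5)) / 3 = 11/3 = 3.6667

S is symmetric (S[j,i] = S[i,j]). Assembling:

S = [[7.5833, 4.1667],
 [4.1667, 3.6667]]


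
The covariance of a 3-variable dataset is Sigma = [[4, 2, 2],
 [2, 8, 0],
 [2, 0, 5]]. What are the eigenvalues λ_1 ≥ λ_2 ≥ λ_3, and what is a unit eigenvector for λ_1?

Step 1 — characteristic polynomial p(λ) = det(λI - Sigma) = λ³ - tr·λ² + c_1·λ - det, where tr = trace, c_1 = sum of the principal 2×2 minors, det = det(Sigma):
  tr = 4 + 8 + 5 = 17,
  c_1 = (4·8 - (2)²) + (4·5 - (2)²) + (8·5 - (0)²) = 28 + 16 + 40 = 84,
  det = 4·(8·5 - (0)²) - (2)·((2)·5 - (0)·(2)) + (2)·((2)·(0) - 8·(2)) = 4·(40) - (2)·(10) + (2)·(-16) = 108.
  So p(λ) = λ³ - 17λ² + 84λ - 108.
Step 2 — look for an integer root (rational root theorem: any rational root is an integer divisor of 108). Testing λ = 2:
  p(2) = 8 - 68 + 168 - 108 = 0  ✓
  Dividing out (λ - 2): p(λ) = (λ - 2)(λ² - 15λ + 54).
Step 3 — remaining eigenvalues from the quadratic λ² - 15λ + 54 = 0:
  Δ = 15² - 4·54 = 225 - 216 = 9,  λ = (15 ± √9)/2 = (15 ± 3)/2 = 9 or 6.
  Sorted: λ_1 = 9,  λ_2 = 6,  λ_3 = 2  (check: sum = 17 = tr ✓).

Step 4 — unit eigenvector for λ_1 = 9: v spans the null space of (Sigma - λ_1 I), whose rows are
  r_1 = (-5, 2, 2),  r_2 = (2, -1, 0),  r_3 = (2, 0, -4).
  v is orthogonal to every row, so take v ∝ r_1 × r_2 = ((2)·(0) - (2)·(-1), (2)·(2) - (-5)·(0), (-5)·(-1) - (2)·(2)) = (2, 4, 1).
  Let u = (2, 4, 1).
  ||u|| = √((2)² + (4)² + (1)²) = √(21) ≈ 4.5826,  v_1 = u/||u|| ≈ (0.4364, 0.8729, 0.2182) (||v_1|| = 1).

λ_1 = 9,  λ_2 = 6,  λ_3 = 2;  v_1 ≈ (0.4364, 0.8729, 0.2182)


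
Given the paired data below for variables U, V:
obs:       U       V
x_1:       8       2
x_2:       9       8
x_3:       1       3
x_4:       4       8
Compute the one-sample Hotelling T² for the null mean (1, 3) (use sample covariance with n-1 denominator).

Step 1 — sample mean vector:
  mean(U) = (8 + 9 + 1 + 4) / 4 = 22/4 = 5.5
  mean(V) = (2 + 8 + 3 + 8) / 4 = 21/4 = 5.25
  x̄ = (5.5, 5.25),  deviation x̄ - mu_0 = (5.5, 5.25) - (1, 3) = (4.5, 2.25).

Step 2 — sample covariance matrix, S[i,j] = (1/(n-1)) · Σ_k (x_{k,i} - mean_i) · (x_{k,j} - mean_j), divisor n-1 = 3:
  S[U,U] = ((2.5)·(2.5) + (3.5)·(3.5) + (-4.5)·(-4.5) + (-1.5)·(-1.5)) / 3 = 41/3 = 13.6667
  S[U,V] = ((2.5)·(-3.25) + (3.5)·(2.75) + (-4.5)·(-2.25) + (-1.5)·(2.75)) / 3 = 7.5/3 = 2.5
  S[V,V] = ((-3.25)·(-3.25) + (2.75)·(2.75) + (-2.25)·(-2.25) + (2.75)·(2.75)) / 3 = 30.75/3 = 10.25
  S = [[13.6667, 2.5],
 [2.5, 10.25]].

Step 3 — invert S. det(S) = 13.6667·10.25 - (2.5)² = 133.8333.
  S^{-1} = (1/det) · [[d, -b], [-b, a]] = [[0.0766, -0.0187],
 [-0.0187, 0.1021]].

Step 4 — quadratic form (x̄ - mu_0)^T · S^{-1} · (x̄ - mu_0):
  S^{-1} · (x̄ - mu_0) = (0.3026, 0.1457),
  (x̄ - mu_0)^T · [...] = (4.5)·(0.3026) + (2.25)·(0.1457) = 1.6896.

Step 5 — scale by n: T² = 4 · 1.6896 = 6.7584.

T² ≈ 6.7584


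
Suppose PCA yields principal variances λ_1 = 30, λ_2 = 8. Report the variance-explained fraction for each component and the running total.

Step 1 — total variance = trace(Sigma) = Σ λ_i = 30 + 8 = 38.

Step 2 — fraction explained by component i = λ_i / Σ λ:
  PC1: 30/38 = 0.7895
  PC2: 8/38 = 0.2105

Step 3 — cumulative fraction after k components = (λ_1 + ... + λ_k) / Σ λ:
  k = 1: 30/38 = 0.7895
  k = 2: (30 + 8)/38 = 38/38 = 1

Summary (fraction, with percent):

explained: PC1 0.7895 (78.95%), PC2 0.2105 (21.05%);  cumulative: 0.7895, 1


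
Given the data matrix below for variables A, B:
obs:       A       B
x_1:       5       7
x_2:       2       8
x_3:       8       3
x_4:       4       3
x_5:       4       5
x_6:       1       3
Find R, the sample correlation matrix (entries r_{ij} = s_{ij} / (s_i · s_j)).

Step 1 — column means:
  mean(A) = (5 + 2 + 8 + 4 + 4 + 1) / 6 = 24/6 = 4
  mean(B) = (7 + 8 + 3 + 3 + 5 + 3) / 6 = 29/6 = 4.8333

Step 2 — sample variances and covariances s[i,j] = (1/(n-1)) · Σ_k (x_{k,i} - mean_i) · (x_{k,j} - mean_j), with n-1 = 5:
  s[A,A] = ((1)·(1) + (-2)·(-2) + (4)·(4) + (0)·(0) + (0)·(0) + (-3)·(-3)) / 5 = 30/5 = 6
  s[A,B] = ((1)·(2.1667) + (-2)·(3.1667) + (4)·(-1.8333) + (0)·(-1.8333) + (0)·(0.1667) + (-3)·(-1.8333)) / 5 = -6/5 = -1.2
  s[B,B] = ((2.1667)·(2.1667) + (3.1667)·(3.1667) + (-1.8333)·(-1.8333) + (-1.8333)·(-1.8333) + (0.1667)·(0.1667) + (-1.8333)·(-1.8333)) / 5 = 24.8333/5 = 4.9667
  Sample standard deviations s_i = √(s[i,i]):
  s(A) = √(6) = 2.4495
  s(B) = √(4.9667) = 2.2286

Step 3 — r_{ij} = s_{ij} / (s_i · s_j):
  r[A,A] = 1 (diagonal).
  r[A,B] = -1.2 / (2.4495 · 2.2286) = -1.2 / 5.4589 = -0.2198
  r[B,B] = 1 (diagonal).

R is symmetric with unit diagonal. Assembling:

R = [[1, -0.2198],
 [-0.2198, 1]]


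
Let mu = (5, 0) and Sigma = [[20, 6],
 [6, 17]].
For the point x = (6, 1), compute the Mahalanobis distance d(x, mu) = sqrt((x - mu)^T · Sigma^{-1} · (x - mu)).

Step 1 — centre the observation: (x - mu) = (1, 1).

Step 2 — invert Sigma. det(Sigma) = 20·17 - (6)² = 304.
  Sigma^{-1} = (1/det) · [[d, -b], [-b, a]] = [[0.0559, -0.0197],
 [-0.0197, 0.0658]].

Step 3 — form the quadratic (x - mu)^T · Sigma^{-1} · (x - mu):
  Sigma^{-1} · (x - mu) = (0.0362, 0.0461).
  (x - mu)^T · [Sigma^{-1} · (x - mu)] = (1)·(0.0362) + (1)·(0.0461) = 0.0822.

Step 4 — take square root: d = √(0.0822) ≈ 0.2868.

d(x, mu) = √(0.0822) ≈ 0.2868


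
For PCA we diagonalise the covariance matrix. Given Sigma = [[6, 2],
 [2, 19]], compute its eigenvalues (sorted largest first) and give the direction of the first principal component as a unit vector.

Step 1 — characteristic polynomial of 2×2 Sigma:
  det(Sigma - λI) = λ² - trace · λ + det = 0.
  trace = 6 + 19 = 25, det = 6·19 - (2)² = 110.
Step 2 — discriminant:
  Δ = trace² - 4·det = 625 - 440 = 185.
Step 3 — eigenvalues:
  λ = (trace ± √Δ)/2 = (25 ± 13.6015)/2,
  λ_1 = 19.3007,  λ_2 = 5.6993.

Step 4 — unit eigenvector for λ_1: solve (Sigma - λ_1 I)v = 0. First row:
  (6 - 19.3007)·v_x + (2)·v_y = 0, i.e. (-13.3007)·v_x + (2)·v_y = 0,
  so v ∝ (b, λ_1 - a) = (2, 13.3007) = u.
  ||u|| = √((2)² + (13.3007)²) = √(180.9096) ≈ 13.4503,
  v_1 = u/||u|| ≈ (0.1487, 0.9889) (||v_1|| = 1).

λ_1 = 19.3007,  λ_2 = 5.6993;  v_1 ≈ (0.1487, 0.9889)


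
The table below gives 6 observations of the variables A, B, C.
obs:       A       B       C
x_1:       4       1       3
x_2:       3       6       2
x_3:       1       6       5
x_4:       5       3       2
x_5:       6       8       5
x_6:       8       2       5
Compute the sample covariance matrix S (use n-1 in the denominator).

Step 1 — column means:
  mean(A) = (4 + 3 + 1 + 5 + 6 + 8) / 6 = 27/6 = 4.5
  mean(B) = (1 + 6 + 6 + 3 + 8 + 2) / 6 = 26/6 = 4.3333
  mean(C) = (3 + 2 + 5 + 2 + 5 + 5) / 6 = 22/6 = 3.6667

Step 2 — sample covariance S[i,j] = (1/(n-1)) · Σ_k (x_{k,i} - mean_i) · (x_{k,j} - mean_j), with n-1 = 5.
  S[A,A] = ((-0.5)·(-0.5) + (-1.5)·(-1.5) + (-3.5)·(-3.5) + (0.5)·(0.5) + (1.5)·(1.5) + (3.5)·(3.5)) / 5 = 29.5/5 = 5.9
  S[A,B] = ((-0.5)·(-3.3333) + (-1.5)·(1.6667) + (-3.5)·(1.6667) + (0.5)·(-1.3333) + (1.5)·(3.6667) + (3.5)·(-2.3333)) / 5 = -10/5 = -2
  S[A,C] = ((-0.5)·(-0.6667) + (-1.5)·(-1.6667) + (-3.5)·(1.3333) + (0.5)·(-1.6667) + (1.5)·(1.3333) + (3.5)·(1.3333)) / 5 = 4/5 = 0.8
  S[B,B] = ((-3.3333)·(-3.3333) + (1.6667)·(1.6667) + (1.6667)·(1.6667) + (-1.3333)·(-1.3333) + (3.6667)·(3.6667) + (-2.3333)·(-2.3333)) / 5 = 37.3333/5 = 7.4667
  S[B,C] = ((-3.3333)·(-0.6667) + (1.6667)·(-1.6667) + (1.6667)·(1.3333) + (-1.3333)·(-1.6667) + (3.6667)·(1.3333) + (-2.3333)·(1.3333)) / 5 = 5.6667/5 = 1.1333
  S[C,C] = ((-0.6667)·(-0.6667) + (-1.6667)·(-1.6667) + (1.3333)·(1.3333) + (-1.6667)·(-1.6667) + (1.3333)·(1.3333) + (1.3333)·(1.3333)) / 5 = 11.3333/5 = 2.2667

S is symmetric (S[j,i] = S[i,j]). Assembling:

S = [[5.9, -2, 0.8],
 [-2, 7.4667, 1.1333],
 [0.8, 1.1333, 2.2667]]


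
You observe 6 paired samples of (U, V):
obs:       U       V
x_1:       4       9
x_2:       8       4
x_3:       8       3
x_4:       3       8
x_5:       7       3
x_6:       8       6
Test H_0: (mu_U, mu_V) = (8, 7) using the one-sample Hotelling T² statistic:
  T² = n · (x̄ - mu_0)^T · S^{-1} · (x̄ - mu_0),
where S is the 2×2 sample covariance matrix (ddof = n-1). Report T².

Step 1 — sample mean vector:
  mean(U) = (4 + 8 + 8 + 3 + 7 + 8) / 6 = 38/6 = 6.3333
  mean(V) = (9 + 4 + 3 + 8 + 3 + 6) / 6 = 33/6 = 5.5
  x̄ = (6.3333, 5.5),  deviation x̄ - mu_0 = (6.3333, 5.5) - (8, 7) = (-1.6667, -1.5).

Step 2 — sample covariance matrix, S[i,j] = (1/(n-1)) · Σ_k (x_{k,i} - mean_i) · (x_{k,j} - mean_j), divisor n-1 = 5:
  S[U,U] = ((-2.3333)·(-2.3333) + (1.6667)·(1.6667) + (1.6667)·(1.6667) + (-3.3333)·(-3.3333) + (0.6667)·(0.6667) + (1.6667)·(1.6667)) / 5 = 25.3333/5 = 5.0667
  S[U,V] = ((-2.3333)·(3.5) + (1.6667)·(-1.5) + (1.6667)·(-2.5) + (-3.3333)·(2.5) + (0.6667)·(-2.5) + (1.6667)·(0.5)) / 5 = -24/5 = -4.8
  S[V,V] = ((3.5)·(3.5) + (-1.5)·(-1.5) + (-2.5)·(-2.5) + (2.5)·(2.5) + (-2.5)·(-2.5) + (0.5)·(0.5)) / 5 = 33.5/5 = 6.7
  S = [[5.0667, -4.8],
 [-4.8, 6.7]].

Step 3 — invert S. det(S) = 5.0667·6.7 - (-4.8)² = 10.9067.
  S^{-1} = (1/det) · [[d, -b], [-b, a]] = [[0.6143, 0.4401],
 [0.4401, 0.4645]].

Step 4 — quadratic form (x̄ - mu_0)^T · S^{-1} · (x̄ - mu_0):
  S^{-1} · (x̄ - mu_0) = (-1.684, -1.4303),
  (x̄ - mu_0)^T · [...] = (-1.6667)·(-1.684) + (-1.5)·(-1.4303) = 4.9521.

Step 5 — scale by n: T² = 6 · 4.9521 = 29.7127.

T² ≈ 29.7127


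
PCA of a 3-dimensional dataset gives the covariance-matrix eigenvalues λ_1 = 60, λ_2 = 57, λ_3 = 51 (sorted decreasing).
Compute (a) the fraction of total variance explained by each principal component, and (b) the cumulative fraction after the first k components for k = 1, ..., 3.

Step 1 — total variance = trace(Sigma) = Σ λ_i = 60 + 57 + 51 = 168.

Step 2 — fraction explained by component i = λ_i / Σ λ:
  PC1: 60/168 = 0.3571
  PC2: 57/168 = 0.3393
  PC3: 51/168 = 0.3036

Step 3 — cumulative fraction after k components = (λ_1 + ... + λ_k) / Σ λ:
  k = 1: 60/168 = 0.3571
  k = 2: (60 + 57)/168 = 117/168 = 0.6964
  k = 3: (60 + 57 + 51)/168 = 168/168 = 1

Summary (fraction, with percent):

explained: PC1 0.3571 (35.71%), PC2 0.3393 (33.93%), PC3 0.3036 (30.36%);  cumulative: 0.3571, 0.6964, 1


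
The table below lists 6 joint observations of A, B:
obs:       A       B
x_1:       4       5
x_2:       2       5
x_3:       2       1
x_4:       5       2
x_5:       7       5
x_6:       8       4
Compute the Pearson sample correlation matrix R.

Step 1 — column means:
  mean(A) = (4 + 2 + 2 + 5 + 7 + 8) / 6 = 28/6 = 4.6667
  mean(B) = (5 + 5 + 1 + 2 + 5 + 4) / 6 = 22/6 = 3.6667

Step 2 — sample variances and covariances s[i,j] = (1/(n-1)) · Σ_k (x_{k,i} - mean_i) · (x_{k,j} - mean_j), with n-1 = 5:
  s[A,A] = ((-0.6667)·(-0.6667) + (-2.6667)·(-2.6667) + (-2.6667)·(-2.6667) + (0.3333)·(0.3333) + (2.3333)·(2.3333) + (3.3333)·(3.3333)) / 5 = 31.3333/5 = 6.2667
  s[A,B] = ((-0.6667)·(1.3333) + (-2.6667)·(1.3333) + (-2.6667)·(-2.6667) + (0.3333)·(-1.6667) + (2.3333)·(1.3333) + (3.3333)·(0.3333)) / 5 = 6.3333/5 = 1.2667
  s[B,B] = ((1.3333)·(1.3333) + (1.3333)·(1.3333) + (-2.6667)·(-2.6667) + (-1.6667)·(-1.6667) + (1.3333)·(1.3333) + (0.3333)·(0.3333)) / 5 = 15.3333/5 = 3.0667
  Sample standard deviations s_i = √(s[i,i]):
  s(A) = √(6.2667) = 2.5033
  s(B) = √(3.0667) = 1.7512

Step 3 — r_{ij} = s_{ij} / (s_i · s_j):
  r[A,A] = 1 (diagonal).
  r[A,B] = 1.2667 / (2.5033 · 1.7512) = 1.2667 / 4.3838 = 0.2889
  r[B,B] = 1 (diagonal).

R is symmetric with unit diagonal. Assembling:

R = [[1, 0.2889],
 [0.2889, 1]]


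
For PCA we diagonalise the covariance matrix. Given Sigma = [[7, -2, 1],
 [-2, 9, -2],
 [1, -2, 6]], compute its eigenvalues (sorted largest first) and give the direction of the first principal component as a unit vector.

Step 1 — characteristic polynomial p(λ) = det(λI - Sigma) = λ³ - tr·λ² + c_1·λ - det, where tr = trace, c_1 = sum of the principal 2×2 minors, det = det(Sigma):
  tr = 7 + 9 + 6 = 22,
  c_1 = (7·9 - (-2)²) + (7·6 - (1)²) + (9·6 - (-2)²) = 59 + 41 + 50 = 150,
  det = 7·(9·6 - (-2)²) - (-2)·((-2)·6 - (-2)·(1)) + (1)·((-2)·(-2) - 9·(1)) = 7·(50) - (-2)·(-10) + (1)·(-5) = 325.
  So p(λ) = λ³ - 22λ² + 150λ - 325.
Step 2 — look for an integer root (rational root theorem: any rational root is an integer divisor of 325). Testing λ = 5:
  p(5) = 125 - 550 + 750 - 325 = 0  ✓
  Dividing out (λ - 5): p(λ) = (λ - 5)(λ² - 17λ + 65).
Step 3 — remaining eigenvalues from the quadratic λ² - 17λ + 65 = 0:
  Δ = 17² - 4·65 = 289 - 260 = 29,  λ = (17 ± √29)/2 = (17 ± 5.3852)/2 ≈ 11.1926 or 5.8074.
  Sorted: λ_1 = 11.1926,  λ_2 = 5.8074,  λ_3 = 5  (check: sum = 22 = tr ✓).

Step 4 — unit eigenvector for λ_1 ≈ 11.1926: v spans the null space of (Sigma - λ_1 I), whose rows are
  r_1 = (-4.1926, -2, 1),  r_2 = (-2, -2.1926, -2),  r_3 = (1, -2, -5.1926).
  v is orthogonal to every row, so take v ∝ r_1 × r_2 = ((-2)·(-2) - (1)·(-2.1926), (1)·(-2) - (-4.1926)·(-2), (-4.1926)·(-2.1926) - (-2)·(-2)) ≈ (6.1926, -10.3852, 5.1926).
  Let u = (6.1926, -10.3852, 5.1926).
  ||u|| = √((6.1926)² + (-10.3852)² + (5.1926)²) = √(173.1626) ≈ 13.1591,  v_1 = u/||u|| ≈ (0.4706, -0.7892, 0.3946) (||v_1|| = 1).

λ_1 = 11.1926,  λ_2 = 5.8074,  λ_3 = 5;  v_1 ≈ (0.4706, -0.7892, 0.3946)


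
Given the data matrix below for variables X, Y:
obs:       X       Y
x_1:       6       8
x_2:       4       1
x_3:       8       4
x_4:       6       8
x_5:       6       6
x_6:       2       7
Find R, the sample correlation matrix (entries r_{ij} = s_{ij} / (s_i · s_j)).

Step 1 — column means:
  mean(X) = (6 + 4 + 8 + 6 + 6 + 2) / 6 = 32/6 = 5.3333
  mean(Y) = (8 + 1 + 4 + 8 + 6 + 7) / 6 = 34/6 = 5.6667

Step 2 — sample variances and covariances s[i,j] = (1/(n-1)) · Σ_k (x_{k,i} - mean_i) · (x_{k,j} - mean_j), with n-1 = 5:
  s[X,X] = ((0.6667)·(0.6667) + (-1.3333)·(-1.3333) + (2.6667)·(2.6667) + (0.6667)·(0.6667) + (0.6667)·(0.6667) + (-3.3333)·(-3.3333)) / 5 = 21.3333/5 = 4.2667
  s[X,Y] = ((0.6667)·(2.3333) + (-1.3333)·(-4.6667) + (2.6667)·(-1.6667) + (0.6667)·(2.3333) + (0.6667)·(0.3333) + (-3.3333)·(1.3333)) / 5 = 0.6667/5 = 0.1333
  s[Y,Y] = ((2.3333)·(2.3333) + (-4.6667)·(-4.6667) + (-1.6667)·(-1.6667) + (2.3333)·(2.3333) + (0.3333)·(0.3333) + (1.3333)·(1.3333)) / 5 = 37.3333/5 = 7.4667
  Sample standard deviations s_i = √(s[i,i]):
  s(X) = √(4.2667) = 2.0656
  s(Y) = √(7.4667) = 2.7325

Step 3 — r_{ij} = s_{ij} / (s_i · s_j):
  r[X,X] = 1 (diagonal).
  r[X,Y] = 0.1333 / (2.0656 · 2.7325) = 0.1333 / 5.6443 = 0.0236
  r[Y,Y] = 1 (diagonal).

R is symmetric with unit diagonal. Assembling:

R = [[1, 0.0236],
 [0.0236, 1]]


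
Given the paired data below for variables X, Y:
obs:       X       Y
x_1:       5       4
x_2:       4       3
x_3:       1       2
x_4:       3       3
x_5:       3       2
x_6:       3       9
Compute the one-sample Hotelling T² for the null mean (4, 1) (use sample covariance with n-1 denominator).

Step 1 — sample mean vector:
  mean(X) = (5 + 4 + 1 + 3 + 3 + 3) / 6 = 19/6 = 3.1667
  mean(Y) = (4 + 3 + 2 + 3 + 2 + 9) / 6 = 23/6 = 3.8333
  x̄ = (3.1667, 3.8333),  deviation x̄ - mu_0 = (3.1667, 3.8333) - (4, 1) = (-0.8333, 2.8333).

Step 2 — sample covariance matrix, S[i,j] = (1/(n-1)) · Σ_k (x_{k,i} - mean_i) · (x_{k,j} - mean_j), divisor n-1 = 5:
  S[X,X] = ((1.8333)·(1.8333) + (0.8333)·(0.8333) + (-2.1667)·(-2.1667) + (-0.1667)·(-0.1667) + (-0.1667)·(-0.1667) + (-0.1667)·(-0.1667)) / 5 = 8.8333/5 = 1.7667
  S[X,Y] = ((1.8333)·(0.1667) + (0.8333)·(-0.8333) + (-2.1667)·(-1.8333) + (-0.1667)·(-0.8333) + (-0.1667)·(-1.8333) + (-0.1667)·(5.1667)) / 5 = 3.1667/5 = 0.6333
  S[Y,Y] = ((0.1667)·(0.1667) + (-0.8333)·(-0.8333) + (-1.8333)·(-1.8333) + (-0.8333)·(-0.8333) + (-1.8333)·(-1.8333) + (5.1667)·(5.1667)) / 5 = 34.8333/5 = 6.9667
  S = [[1.7667, 0.6333],
 [0.6333, 6.9667]].

Step 3 — invert S. det(S) = 1.7667·6.9667 - (0.6333)² = 11.9067.
  S^{-1} = (1/det) · [[d, -b], [-b, a]] = [[0.5851, -0.0532],
 [-0.0532, 0.1484]].

Step 4 — quadratic form (x̄ - mu_0)^T · S^{-1} · (x̄ - mu_0):
  S^{-1} · (x̄ - mu_0) = (-0.6383, 0.4647),
  (x̄ - mu_0)^T · [...] = (-0.8333)·(-0.6383) + (2.8333)·(0.4647) = 1.8486.

Step 5 — scale by n: T² = 6 · 1.8486 = 11.0918.

T² ≈ 11.0918


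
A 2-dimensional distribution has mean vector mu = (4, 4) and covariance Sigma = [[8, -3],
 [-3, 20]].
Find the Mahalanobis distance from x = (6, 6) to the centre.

Step 1 — centre the observation: (x - mu) = (2, 2).

Step 2 — invert Sigma. det(Sigma) = 8·20 - (-3)² = 151.
  Sigma^{-1} = (1/det) · [[d, -b], [-b, a]] = [[0.1325, 0.0199],
 [0.0199, 0.053]].

Step 3 — form the quadratic (x - mu)^T · Sigma^{-1} · (x - mu):
  Sigma^{-1} · (x - mu) = (0.3046, 0.1457).
  (x - mu)^T · [Sigma^{-1} · (x - mu)] = (2)·(0.3046) + (2)·(0.1457) = 0.9007.

Step 4 — take square root: d = √(0.9007) ≈ 0.949.

d(x, mu) = √(0.9007) ≈ 0.949


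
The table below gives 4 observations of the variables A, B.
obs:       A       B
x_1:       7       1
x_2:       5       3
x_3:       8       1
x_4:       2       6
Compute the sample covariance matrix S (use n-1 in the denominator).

Step 1 — column means:
  mean(A) = (7 + 5 + 8 + 2) / 4 = 22/4 = 5.5
  mean(B) = (1 + 3 + 1 + 6) / 4 = 11/4 = 2.75

Step 2 — sample covariance S[i,j] = (1/(n-1)) · Σ_k (x_{k,i} - mean_i) · (x_{k,j} - mean_j), with n-1 = 3.
  S[A,A] = ((1.5)·(1.5) + (-0.5)·(-0.5) + (2.5)·(2.5) + (-3.5)·(-3.5)) / 3 = 21/3 = 7
  S[A,B] = ((1.5)·(-1.75) + (-0.5)·(0.25) + (2.5)·(-1.75) + (-3.5)·(3.25)) / 3 = -18.5/3 = -6.1667
  S[B,B] = ((-1.75)·(-1.75) + (0.25)·(0.25) + (-1.75)·(-1.75) + (3.25)·(3.25)) / 3 = 16.75/3 = 5.5833

S is symmetric (S[j,i] = S[i,j]). Assembling:

S = [[7, -6.1667],
 [-6.1667, 5.5833]]


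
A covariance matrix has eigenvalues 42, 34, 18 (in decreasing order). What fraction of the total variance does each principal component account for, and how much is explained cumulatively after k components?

Step 1 — total variance = trace(Sigma) = Σ λ_i = 42 + 34 + 18 = 94.

Step 2 — fraction explained by component i = λ_i / Σ λ:
  PC1: 42/94 = 0.4468
  PC2: 34/94 = 0.3617
  PC3: 18/94 = 0.1915

Step 3 — cumulative fraction after k components = (λ_1 + ... + λ_k) / Σ λ:
  k = 1: 42/94 = 0.4468
  k = 2: (42 + 34)/94 = 76/94 = 0.8085
  k = 3: (42 + 34 + 18)/94 = 94/94 = 1

Summary (fraction, with percent):

explained: PC1 0.4468 (44.68%), PC2 0.3617 (36.17%), PC3 0.1915 (19.15%);  cumulative: 0.4468, 0.8085, 1


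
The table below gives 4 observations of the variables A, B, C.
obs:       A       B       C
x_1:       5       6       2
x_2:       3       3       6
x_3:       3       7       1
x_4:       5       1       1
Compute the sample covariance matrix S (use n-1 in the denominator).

Step 1 — column means:
  mean(A) = (5 + 3 + 3 + 5) / 4 = 16/4 = 4
  mean(B) = (6 + 3 + 7 + 1) / 4 = 17/4 = 4.25
  mean(C) = (2 + 6 + 1 + 1) / 4 = 10/4 = 2.5

Step 2 — sample covariance S[i,j] = (1/(n-1)) · Σ_k (x_{k,i} - mean_i) · (x_{k,j} - mean_j), with n-1 = 3.
  S[A,A] = ((1)·(1) + (-1)·(-1) + (-1)·(-1) + (1)·(1)) / 3 = 4/3 = 1.3333
  S[A,B] = ((1)·(1.75) + (-1)·(-1.25) + (-1)·(2.75) + (1)·(-3.25)) / 3 = -3/3 = -1
  S[A,C] = ((1)·(-0.5) + (-1)·(3.5) + (-1)·(-1.5) + (1)·(-1.5)) / 3 = -4/3 = -1.3333
  S[B,B] = ((1.75)·(1.75) + (-1.25)·(-1.25) + (2.75)·(2.75) + (-3.25)·(-3.25)) / 3 = 22.75/3 = 7.5833
  S[B,C] = ((1.75)·(-0.5) + (-1.25)·(3.5) + (2.75)·(-1.5) + (-3.25)·(-1.5)) / 3 = -4.5/3 = -1.5
  S[C,C] = ((-0.5)·(-0.5) + (3.5)·(3.5) + (-1.5)·(-1.5) + (-1.5)·(-1.5)) / 3 = 17/3 = 5.6667

S is symmetric (S[j,i] = S[i,j]). Assembling:

S = [[1.3333, -1, -1.3333],
 [-1, 7.5833, -1.5],
 [-1.3333, -1.5, 5.6667]]
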